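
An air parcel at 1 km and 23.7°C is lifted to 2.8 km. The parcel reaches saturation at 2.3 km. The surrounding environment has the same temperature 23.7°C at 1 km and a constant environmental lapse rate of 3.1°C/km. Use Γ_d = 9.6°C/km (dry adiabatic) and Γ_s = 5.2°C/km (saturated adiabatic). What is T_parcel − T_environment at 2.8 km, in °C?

-9.5°C (parcel cooler than environment)

Parcel:
  1000 → 2300 m (dry, 9.6°C/km): ΔT = -9.6 × 1.3 = -12.48°C → T = 11.22°C
  2300 → 2800 m (saturated, 5.2°C/km): ΔT = -5.2 × 0.5 = -2.6°C → T = 8.62°C
Environment:
  1000 → 2800 m (environment, 3.1°C/km): ΔT = -3.1 × 1.8 = -5.58°C → T = 18.12°C
T_parcel − T_env = 8.62 − 18.12 = -9.5°C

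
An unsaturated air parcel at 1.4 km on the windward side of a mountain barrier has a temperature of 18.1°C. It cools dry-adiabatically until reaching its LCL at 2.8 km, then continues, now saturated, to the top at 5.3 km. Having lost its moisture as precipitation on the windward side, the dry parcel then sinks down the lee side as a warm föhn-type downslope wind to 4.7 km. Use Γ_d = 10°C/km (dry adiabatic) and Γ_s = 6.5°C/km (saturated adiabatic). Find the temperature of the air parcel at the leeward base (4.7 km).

1400–2800 m, dry: Δz = 1.4 km ⇒ ΔT = -14°C; T = 4.1°C
2800–5300 m, saturated: Δz = 2.5 km ⇒ ΔT = -16.25°C; T = -12.15°C
5300–4700 m, dry descent: Δz = 0.6 km ⇒ ΔT = +6°C; T = -6.15°C

-6.15°C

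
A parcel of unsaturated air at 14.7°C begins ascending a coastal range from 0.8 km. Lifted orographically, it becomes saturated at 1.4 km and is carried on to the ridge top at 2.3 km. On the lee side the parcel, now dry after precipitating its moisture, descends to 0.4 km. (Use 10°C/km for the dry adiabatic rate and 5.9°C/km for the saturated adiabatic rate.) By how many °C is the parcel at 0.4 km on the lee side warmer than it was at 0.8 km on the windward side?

+7.69°C

800–1400 m, dry: Δz = 0.6 km ⇒ ΔT = -6°C; T = 8.7°C
1400–2300 m, saturated: Δz = 0.9 km ⇒ ΔT = -5.31°C; T = 3.39°C
2300–400 m, dry descent: Δz = 1.9 km ⇒ ΔT = +19°C; T = 22.39°C
Net change vs windward start: 22.39 − 14.7 = +7.69°C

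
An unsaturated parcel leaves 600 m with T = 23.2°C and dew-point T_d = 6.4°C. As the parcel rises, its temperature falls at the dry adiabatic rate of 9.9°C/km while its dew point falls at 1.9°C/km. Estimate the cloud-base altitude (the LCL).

T and T_d converge at 9.9 − 1.9 = 8°C per km
Height above start = (23.2 − 6.4) / 8 = 2.1 km
LCL altitude = 600 m + 2100 m = 2700 m

2700 m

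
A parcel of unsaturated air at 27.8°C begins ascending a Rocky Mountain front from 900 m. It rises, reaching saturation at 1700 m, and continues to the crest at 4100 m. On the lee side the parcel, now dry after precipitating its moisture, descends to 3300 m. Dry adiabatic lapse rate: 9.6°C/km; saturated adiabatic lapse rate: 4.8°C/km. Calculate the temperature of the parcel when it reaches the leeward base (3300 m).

900 → 1700 m (dry, 9.6°C/km): ΔT = -9.6 × 0.8 = -7.68°C → T = 20.12°C
1700 → 4100 m (saturated, 4.8°C/km): ΔT = -4.8 × 2.4 = -11.52°C → T = 8.6°C
4100 → 3300 m (dry descent, 9.6°C/km): ΔT = +9.6 × 0.8 = +7.68°C → T = 16.28°C

16.28°C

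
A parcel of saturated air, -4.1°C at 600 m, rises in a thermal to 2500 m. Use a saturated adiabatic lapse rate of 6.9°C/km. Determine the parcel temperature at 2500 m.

Saturated adiabatic to 2500 m: -6.9 × 1.9 km = -13.11°C, so T = -17.21°C.

-17.21°C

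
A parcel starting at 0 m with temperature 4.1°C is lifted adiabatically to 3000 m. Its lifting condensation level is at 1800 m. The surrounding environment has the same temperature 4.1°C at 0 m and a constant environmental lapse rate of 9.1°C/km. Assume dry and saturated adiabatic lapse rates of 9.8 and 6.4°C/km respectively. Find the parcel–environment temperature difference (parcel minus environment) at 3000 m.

+1.98°C (parcel warmer than environment)

Parcel:
  Dry to 1800 m: -9.8 × 1.8 km = -17.64°C, so T = -13.54°C.
  Saturated to 3000 m: -6.4 × 1.2 km = -7.68°C, so T = -21.22°C.
Environment:
  Environment to 3000 m: -9.1 × 3 km = -27.3°C, so T = -23.2°C.
T_parcel − T_env = -21.22 − (-23.2) = +1.98°C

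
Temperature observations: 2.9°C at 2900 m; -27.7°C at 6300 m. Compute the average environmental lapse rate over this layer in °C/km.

9°C/km

Γ = −ΔT/Δz = (2.9 − (-27.7)) / (6300 − 2900) m
  = 30.6°C / 3.4 km = 9°C/km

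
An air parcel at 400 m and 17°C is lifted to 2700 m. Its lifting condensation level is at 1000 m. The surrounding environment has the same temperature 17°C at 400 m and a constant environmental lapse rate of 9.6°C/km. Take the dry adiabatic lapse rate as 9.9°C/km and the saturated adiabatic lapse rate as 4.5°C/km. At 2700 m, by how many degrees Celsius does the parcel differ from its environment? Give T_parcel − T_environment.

+8.49°C (parcel warmer than environment)

Parcel:
  400–1000 m, dry: Δz = 0.6 km ⇒ ΔT = -5.94°C; T = 11.06°C
  1000–2700 m, saturated: Δz = 1.7 km ⇒ ΔT = -7.65°C; T = 3.41°C
Environment:
  400–2700 m, environment: Δz = 2.3 km ⇒ ΔT = -22.08°C; T = -5.08°C
T_parcel − T_env = 3.41 − (-5.08) = +8.49°C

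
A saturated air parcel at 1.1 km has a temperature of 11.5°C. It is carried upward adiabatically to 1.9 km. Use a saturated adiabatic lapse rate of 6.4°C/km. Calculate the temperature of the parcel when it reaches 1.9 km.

From 1100 m to 1900 m (saturated adiabatic): cools by 6.4 × 0.8 = 5.12°C, giving 6.38°C.

6.38°C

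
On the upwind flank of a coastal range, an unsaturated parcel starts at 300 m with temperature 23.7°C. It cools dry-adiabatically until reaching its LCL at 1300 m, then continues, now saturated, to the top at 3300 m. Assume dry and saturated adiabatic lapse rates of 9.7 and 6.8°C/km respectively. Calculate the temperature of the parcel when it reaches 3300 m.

300–1300 m, dry: Δz = 1 km ⇒ ΔT = -9.7°C; T = 14°C
1300–3300 m, saturated: Δz = 2 km ⇒ ΔT = -13.6°C; T = 0.4°C

0.4°C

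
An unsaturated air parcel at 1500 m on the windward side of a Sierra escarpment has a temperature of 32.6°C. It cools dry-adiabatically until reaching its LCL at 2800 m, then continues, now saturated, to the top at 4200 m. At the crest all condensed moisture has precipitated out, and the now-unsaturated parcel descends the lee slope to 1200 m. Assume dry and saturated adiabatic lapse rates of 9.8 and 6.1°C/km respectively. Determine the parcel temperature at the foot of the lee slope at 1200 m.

From 1500 m to 2800 m (dry): cools by 9.8 × 1.3 = 12.74°C, giving 19.86°C.
From 2800 m to 4200 m (saturated): cools by 6.1 × 1.4 = 8.54°C, giving 11.32°C.
From 4200 m to 1200 m (dry descent): warms by 9.8 × 3 = 29.4°C, giving 40.72°C.

40.72°C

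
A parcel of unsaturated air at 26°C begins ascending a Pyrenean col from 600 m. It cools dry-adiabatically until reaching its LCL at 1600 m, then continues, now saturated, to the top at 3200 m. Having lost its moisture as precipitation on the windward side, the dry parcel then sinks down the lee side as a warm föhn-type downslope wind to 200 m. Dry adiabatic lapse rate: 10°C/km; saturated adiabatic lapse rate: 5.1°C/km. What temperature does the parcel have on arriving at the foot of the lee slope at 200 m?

37.84°C

From 600 m to 1600 m (dry): cools by 10 × 1 = 10°C, giving 16°C.
From 1600 m to 3200 m (saturated): cools by 5.1 × 1.6 = 8.16°C, giving 7.84°C.
From 3200 m to 200 m (dry descent): warms by 10 × 3 = 30°C, giving 37.84°C.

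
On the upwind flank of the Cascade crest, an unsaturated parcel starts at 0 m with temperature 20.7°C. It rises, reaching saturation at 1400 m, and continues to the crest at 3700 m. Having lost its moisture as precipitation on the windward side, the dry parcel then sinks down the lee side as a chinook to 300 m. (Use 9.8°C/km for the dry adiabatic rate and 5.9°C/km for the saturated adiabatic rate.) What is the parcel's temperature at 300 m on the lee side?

26.73°C

0–1400 m, dry: Δz = 1.4 km ⇒ ΔT = -13.72°C; T = 6.98°C
1400–3700 m, saturated: Δz = 2.3 km ⇒ ΔT = -13.57°C; T = -6.59°C
3700–300 m, dry descent: Δz = 3.4 km ⇒ ΔT = +33.32°C; T = 26.73°C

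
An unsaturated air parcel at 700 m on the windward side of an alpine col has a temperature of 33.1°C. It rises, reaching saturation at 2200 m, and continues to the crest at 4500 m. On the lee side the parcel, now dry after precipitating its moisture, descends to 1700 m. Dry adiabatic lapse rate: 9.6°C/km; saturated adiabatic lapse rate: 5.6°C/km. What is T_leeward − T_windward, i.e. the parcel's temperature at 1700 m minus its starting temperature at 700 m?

Dry to 2200 m: -9.6 × 1.5 km = -14.4°C, so T = 18.7°C.
Saturated to 4500 m: -5.6 × 2.3 km = -12.88°C, so T = 5.82°C.
Dry descent to 1700 m: +9.6 × 2.8 km = +26.88°C, so T = 32.7°C.
Net change vs windward start: 32.7 − 33.1 = -0.4°C

-0.4°C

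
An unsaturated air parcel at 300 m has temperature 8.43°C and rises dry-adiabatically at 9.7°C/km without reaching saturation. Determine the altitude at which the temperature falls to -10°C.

Height above start = (8.43 − (-10)) / 9.7 = 1.9 km
Altitude = 300 m + 1900 m = 2200 m

2200 m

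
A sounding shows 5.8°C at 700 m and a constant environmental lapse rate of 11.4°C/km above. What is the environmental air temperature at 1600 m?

700 → 1600 m (environmental, 11.4°C/km): ΔT = -11.4 × 0.9 = -10.26°C → T = -4.46°C

-4.46°C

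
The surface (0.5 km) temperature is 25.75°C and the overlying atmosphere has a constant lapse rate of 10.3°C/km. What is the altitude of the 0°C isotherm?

3 km

Height above start = (25.75 − 0) / 10.3 = 2.5 km
Altitude = 500 m + 2500 m = 3000 m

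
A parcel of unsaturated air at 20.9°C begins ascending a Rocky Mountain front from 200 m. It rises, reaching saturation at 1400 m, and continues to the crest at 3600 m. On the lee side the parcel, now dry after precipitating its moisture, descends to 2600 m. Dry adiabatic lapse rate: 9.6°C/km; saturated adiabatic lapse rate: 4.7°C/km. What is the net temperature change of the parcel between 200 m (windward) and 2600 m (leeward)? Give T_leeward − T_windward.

-12.26°C

Dry to 1400 m: -9.6 × 1.2 km = -11.52°C, so T = 9.38°C.
Saturated to 3600 m: -4.7 × 2.2 km = -10.34°C, so T = -0.96°C.
Dry descent to 2600 m: +9.6 × 1 km = +9.6°C, so T = 8.64°C.
Net change vs windward start: 8.64 − 20.9 = -12.26°C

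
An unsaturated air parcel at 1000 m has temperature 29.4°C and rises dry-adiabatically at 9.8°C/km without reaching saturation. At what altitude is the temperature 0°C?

Height above start = (29.4 − 0) / 9.8 = 3 km
Altitude = 1000 m + 3000 m = 4000 m

4000 m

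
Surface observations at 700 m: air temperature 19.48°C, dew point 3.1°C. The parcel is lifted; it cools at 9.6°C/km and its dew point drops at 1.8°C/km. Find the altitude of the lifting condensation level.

2800 m

T and T_d converge at 9.6 − 1.8 = 7.8°C per km
Height above start = (19.48 − 3.1) / 7.8 = 2.1 km
LCL altitude = 700 m + 2100 m = 2800 m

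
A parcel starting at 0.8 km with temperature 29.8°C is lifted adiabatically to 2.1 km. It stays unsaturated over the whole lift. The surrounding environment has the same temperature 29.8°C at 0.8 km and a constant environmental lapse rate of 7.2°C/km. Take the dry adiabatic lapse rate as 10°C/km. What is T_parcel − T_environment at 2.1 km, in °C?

-3.64°C (parcel cooler than environment)

Parcel:
  Dry to 2100 m: -10 × 1.3 km = -13°C, so T = 16.8°C.
Environment:
  Environment to 2100 m: -7.2 × 1.3 km = -9.36°C, so T = 20.44°C.
T_parcel − T_env = 16.8 − 20.44 = -3.64°C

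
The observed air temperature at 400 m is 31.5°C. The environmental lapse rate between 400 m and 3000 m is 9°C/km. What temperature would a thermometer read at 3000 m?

From 400 m to 3000 m (environmental): cools by 9 × 2.6 = 23.4°C, giving 8.1°C.

8.1°C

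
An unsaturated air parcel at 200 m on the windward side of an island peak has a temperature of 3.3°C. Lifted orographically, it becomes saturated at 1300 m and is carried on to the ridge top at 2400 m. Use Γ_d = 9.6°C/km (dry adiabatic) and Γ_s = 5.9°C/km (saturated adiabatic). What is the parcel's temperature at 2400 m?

-13.75°C

200 → 1300 m (dry, 9.6°C/km): ΔT = -9.6 × 1.1 = -10.56°C → T = -7.26°C
1300 → 2400 m (saturated, 5.9°C/km): ΔT = -5.9 × 1.1 = -6.49°C → T = -13.75°C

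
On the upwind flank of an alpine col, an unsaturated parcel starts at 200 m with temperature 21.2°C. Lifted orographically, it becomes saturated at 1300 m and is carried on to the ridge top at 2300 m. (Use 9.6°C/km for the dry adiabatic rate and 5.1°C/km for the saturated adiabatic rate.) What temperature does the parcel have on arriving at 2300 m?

5.54°C

From 200 m to 1300 m (dry): cools by 9.6 × 1.1 = 10.56°C, giving 10.64°C.
From 1300 m to 2300 m (saturated): cools by 5.1 × 1 = 5.1°C, giving 5.54°C.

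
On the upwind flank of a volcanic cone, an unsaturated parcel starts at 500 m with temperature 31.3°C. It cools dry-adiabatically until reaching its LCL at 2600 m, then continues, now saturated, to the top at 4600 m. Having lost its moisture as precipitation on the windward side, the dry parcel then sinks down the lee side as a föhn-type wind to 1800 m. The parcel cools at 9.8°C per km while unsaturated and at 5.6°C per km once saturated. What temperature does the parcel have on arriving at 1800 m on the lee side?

From 500 m to 2600 m (dry): cools by 9.8 × 2.1 = 20.58°C, giving 10.72°C.
From 2600 m to 4600 m (saturated): cools by 5.6 × 2 = 11.2°C, giving -0.48°C.
From 4600 m to 1800 m (dry descent): warms by 9.8 × 2.8 = 27.44°C, giving 26.96°C.

26.96°C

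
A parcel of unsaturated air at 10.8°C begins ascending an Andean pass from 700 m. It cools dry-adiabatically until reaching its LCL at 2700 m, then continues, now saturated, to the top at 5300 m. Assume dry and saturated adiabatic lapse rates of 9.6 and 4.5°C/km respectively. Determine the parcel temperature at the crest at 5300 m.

-20.1°C

From 700 m to 2700 m (dry): cools by 9.6 × 2 = 19.2°C, giving -8.4°C.
From 2700 m to 5300 m (saturated): cools by 4.5 × 2.6 = 11.7°C, giving -20.1°C.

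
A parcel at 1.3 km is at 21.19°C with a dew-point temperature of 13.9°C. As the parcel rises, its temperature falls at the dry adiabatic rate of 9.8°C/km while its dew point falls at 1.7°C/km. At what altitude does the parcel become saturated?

T and T_d converge at 9.8 − 1.7 = 8.1°C per km
Height above start = (21.19 − 13.9) / 8.1 = 0.9 km
LCL altitude = 1300 m + 900 m = 2200 m

2.2 km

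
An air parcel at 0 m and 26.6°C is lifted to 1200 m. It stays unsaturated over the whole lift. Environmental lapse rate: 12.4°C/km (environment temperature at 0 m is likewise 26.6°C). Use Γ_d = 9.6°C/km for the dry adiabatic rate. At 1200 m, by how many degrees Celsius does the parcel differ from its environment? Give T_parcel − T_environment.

Parcel:
  Dry to 1200 m: -9.6 × 1.2 km = -11.52°C, so T = 15.08°C.
Environment:
  Environment to 1200 m: -12.4 × 1.2 km = -14.88°C, so T = 11.72°C.
T_parcel − T_env = 15.08 − 11.72 = +3.36°C

+3.36°C (parcel warmer than environment)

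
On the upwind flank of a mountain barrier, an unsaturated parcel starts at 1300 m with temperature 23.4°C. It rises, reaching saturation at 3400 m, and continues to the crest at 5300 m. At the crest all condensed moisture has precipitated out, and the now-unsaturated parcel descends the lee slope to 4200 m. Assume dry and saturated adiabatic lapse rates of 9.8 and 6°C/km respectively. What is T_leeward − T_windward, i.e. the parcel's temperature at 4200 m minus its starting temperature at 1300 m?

1300–3400 m, dry: Δz = 2.1 km ⇒ ΔT = -20.58°C; T = 2.82°C
3400–5300 m, saturated: Δz = 1.9 km ⇒ ΔT = -11.4°C; T = -8.58°C
5300–4200 m, dry descent: Δz = 1.1 km ⇒ ΔT = +10.78°C; T = 2.2°C
Net change vs windward start: 2.2 − 23.4 = -21.2°C

-21.2°C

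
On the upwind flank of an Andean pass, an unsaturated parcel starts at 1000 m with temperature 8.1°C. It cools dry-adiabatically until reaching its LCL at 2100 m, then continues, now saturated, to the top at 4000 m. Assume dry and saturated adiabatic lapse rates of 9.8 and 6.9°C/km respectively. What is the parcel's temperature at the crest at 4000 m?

1000–2100 m, dry: Δz = 1.1 km ⇒ ΔT = -10.78°C; T = -2.68°C
2100–4000 m, saturated: Δz = 1.9 km ⇒ ΔT = -13.11°C; T = -15.79°C

-15.79°C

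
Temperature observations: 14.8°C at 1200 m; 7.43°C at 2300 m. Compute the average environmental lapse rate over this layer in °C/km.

6.7°C/km

Γ = −ΔT/Δz = (14.8 − 7.43) / (2300 − 1200) m
  = 7.37°C / 1.1 km = 6.7°C/km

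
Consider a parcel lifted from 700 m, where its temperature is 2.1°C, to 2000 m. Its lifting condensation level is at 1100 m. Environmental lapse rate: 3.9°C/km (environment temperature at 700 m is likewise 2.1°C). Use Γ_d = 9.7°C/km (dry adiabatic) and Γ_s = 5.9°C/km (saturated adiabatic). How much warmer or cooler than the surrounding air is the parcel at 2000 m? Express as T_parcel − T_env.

Parcel:
  Dry to 1100 m: -9.7 × 0.4 km = -3.88°C, so T = -1.78°C.
  Saturated to 2000 m: -5.9 × 0.9 km = -5.31°C, so T = -7.09°C.
Environment:
  Environment to 2000 m: -3.9 × 1.3 km = -5.07°C, so T = -2.97°C.
T_parcel − T_env = -7.09 − (-2.97) = -4.12°C

-4.12°C (parcel cooler than environment)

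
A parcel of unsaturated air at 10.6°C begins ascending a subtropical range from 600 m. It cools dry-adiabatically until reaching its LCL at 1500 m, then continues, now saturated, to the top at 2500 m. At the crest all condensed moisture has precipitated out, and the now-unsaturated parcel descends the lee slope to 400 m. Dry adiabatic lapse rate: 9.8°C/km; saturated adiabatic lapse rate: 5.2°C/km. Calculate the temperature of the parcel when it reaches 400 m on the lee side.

17.16°C

Dry to 1500 m: -9.8 × 0.9 km = -8.82°C, so T = 1.78°C.
Saturated to 2500 m: -5.2 × 1 km = -5.2°C, so T = -3.42°C.
Dry descent to 400 m: +9.8 × 2.1 km = +20.58°C, so T = 17.16°C.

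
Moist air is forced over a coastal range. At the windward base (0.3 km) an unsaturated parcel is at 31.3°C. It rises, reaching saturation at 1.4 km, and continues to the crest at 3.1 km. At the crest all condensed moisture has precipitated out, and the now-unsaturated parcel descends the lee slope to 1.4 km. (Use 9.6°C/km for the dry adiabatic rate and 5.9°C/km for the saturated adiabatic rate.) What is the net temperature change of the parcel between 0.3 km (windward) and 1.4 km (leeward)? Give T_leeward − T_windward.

Dry to 1400 m: -9.6 × 1.1 km = -10.56°C, so T = 20.74°C.
Saturated to 3100 m: -5.9 × 1.7 km = -10.03°C, so T = 10.71°C.
Dry descent to 1400 m: +9.6 × 1.7 km = +16.32°C, so T = 27.03°C.
Net change vs windward start: 27.03 − 31.3 = -4.27°C

-4.27°C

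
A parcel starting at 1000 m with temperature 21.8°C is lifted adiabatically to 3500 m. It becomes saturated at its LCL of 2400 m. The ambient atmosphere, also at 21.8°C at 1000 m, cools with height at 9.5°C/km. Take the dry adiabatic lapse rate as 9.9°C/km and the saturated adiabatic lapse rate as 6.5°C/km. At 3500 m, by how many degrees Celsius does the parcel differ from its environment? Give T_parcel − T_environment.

+2.74°C (parcel warmer than environment)

Parcel:
  1000–2400 m, dry: Δz = 1.4 km ⇒ ΔT = -13.86°C; T = 7.94°C
  2400–3500 m, saturated: Δz = 1.1 km ⇒ ΔT = -7.15°C; T = 0.79°C
Environment:
  1000–3500 m, environment: Δz = 2.5 km ⇒ ΔT = -23.75°C; T = -1.95°C
T_parcel − T_env = 0.79 − (-1.95) = +2.74°C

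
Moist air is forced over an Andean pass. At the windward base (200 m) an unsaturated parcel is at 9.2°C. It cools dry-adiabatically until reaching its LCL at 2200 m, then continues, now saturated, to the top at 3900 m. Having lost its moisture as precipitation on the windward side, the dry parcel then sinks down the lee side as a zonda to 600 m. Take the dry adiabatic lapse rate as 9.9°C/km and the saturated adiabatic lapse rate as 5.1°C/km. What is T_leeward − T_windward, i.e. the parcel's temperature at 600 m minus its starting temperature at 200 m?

Dry to 2200 m: -9.9 × 2 km = -19.8°C, so T = -10.6°C.
Saturated to 3900 m: -5.1 × 1.7 km = -8.67°C, so T = -19.27°C.
Dry descent to 600 m: +9.9 × 3.3 km = +32.67°C, so T = 13.4°C.
Net change vs windward start: 13.4 − 9.2 = +4.2°C

+4.2°C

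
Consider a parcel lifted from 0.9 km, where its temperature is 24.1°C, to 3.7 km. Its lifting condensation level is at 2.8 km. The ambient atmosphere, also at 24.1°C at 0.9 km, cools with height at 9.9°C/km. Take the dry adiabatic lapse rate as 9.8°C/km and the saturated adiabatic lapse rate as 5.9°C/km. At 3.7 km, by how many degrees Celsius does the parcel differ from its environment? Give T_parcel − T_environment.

Parcel:
  Dry to 2800 m: -9.8 × 1.9 km = -18.62°C, so T = 5.48°C.
  Saturated to 3700 m: -5.9 × 0.9 km = -5.31°C, so T = 0.17°C.
Environment:
  Environment to 3700 m: -9.9 × 2.8 km = -27.72°C, so T = -3.62°C.
T_parcel − T_env = 0.17 − (-3.62) = +3.79°C

+3.79°C (parcel warmer than environment)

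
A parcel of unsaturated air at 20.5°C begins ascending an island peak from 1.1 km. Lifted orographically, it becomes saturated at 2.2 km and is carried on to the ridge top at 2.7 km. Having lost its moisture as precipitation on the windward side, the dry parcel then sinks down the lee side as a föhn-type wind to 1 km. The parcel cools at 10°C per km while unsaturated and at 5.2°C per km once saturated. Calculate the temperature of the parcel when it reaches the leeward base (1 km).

1100 → 2200 m (dry, 10°C/km): ΔT = -10 × 1.1 = -11°C → T = 9.5°C
2200 → 2700 m (saturated, 5.2°C/km): ΔT = -5.2 × 0.5 = -2.6°C → T = 6.9°C
2700 → 1000 m (dry descent, 10°C/km): ΔT = +10 × 1.7 = +17°C → T = 23.9°C

23.9°C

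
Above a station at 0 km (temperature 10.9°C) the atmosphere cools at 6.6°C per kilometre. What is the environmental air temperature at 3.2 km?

-10.22°C

0–3200 m, environmental: Δz = 3.2 km ⇒ ΔT = -21.12°C; T = -10.22°C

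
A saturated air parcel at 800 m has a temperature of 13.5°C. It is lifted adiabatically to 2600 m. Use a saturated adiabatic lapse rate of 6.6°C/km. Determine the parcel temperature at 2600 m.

800 → 2600 m (saturated adiabatic, 6.6°C/km): ΔT = -6.6 × 1.8 = -11.88°C → T = 1.62°C

1.62°C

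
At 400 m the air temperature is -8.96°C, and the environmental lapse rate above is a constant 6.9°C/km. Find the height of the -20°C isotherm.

2000 m

Height above start = (-8.96 − (-20)) / 6.9 = 1.6 km
Altitude = 400 m + 1600 m = 2000 m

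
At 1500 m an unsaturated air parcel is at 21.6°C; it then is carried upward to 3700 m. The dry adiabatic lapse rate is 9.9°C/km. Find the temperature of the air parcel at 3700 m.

From 1500 m to 3700 m (dry adiabatic): cools by 9.9 × 2.2 = 21.78°C, giving -0.18°C.

-0.18°C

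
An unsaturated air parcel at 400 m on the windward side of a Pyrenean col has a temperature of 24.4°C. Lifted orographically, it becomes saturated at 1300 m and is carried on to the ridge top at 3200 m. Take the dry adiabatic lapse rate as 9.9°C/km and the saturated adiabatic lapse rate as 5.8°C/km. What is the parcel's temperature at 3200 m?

Dry to 1300 m: -9.9 × 0.9 km = -8.91°C, so T = 15.49°C.
Saturated to 3200 m: -5.8 × 1.9 km = -11.02°C, so T = 4.47°C.

4.47°C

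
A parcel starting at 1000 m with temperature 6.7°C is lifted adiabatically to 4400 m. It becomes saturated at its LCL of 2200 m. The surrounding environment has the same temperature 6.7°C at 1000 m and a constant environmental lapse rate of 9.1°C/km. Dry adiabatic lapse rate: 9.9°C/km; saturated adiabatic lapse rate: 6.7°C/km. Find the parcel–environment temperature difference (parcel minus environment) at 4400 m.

+4.32°C (parcel warmer than environment)

Parcel:
  Dry to 2200 m: -9.9 × 1.2 km = -11.88°C, so T = -5.18°C.
  Saturated to 4400 m: -6.7 × 2.2 km = -14.74°C, so T = -19.92°C.
Environment:
  Environment to 4400 m: -9.1 × 3.4 km = -30.94°C, so T = -24.24°C.
T_parcel − T_env = -19.92 − (-24.24) = +4.32°C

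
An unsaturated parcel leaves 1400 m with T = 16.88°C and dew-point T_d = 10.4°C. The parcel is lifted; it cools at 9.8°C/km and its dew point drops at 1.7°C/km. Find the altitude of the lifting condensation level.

T and T_d converge at 9.8 − 1.7 = 8.1°C per km
Height above start = (16.88 − 10.4) / 8.1 = 0.8 km
LCL altitude = 1400 m + 800 m = 2200 m

2200 m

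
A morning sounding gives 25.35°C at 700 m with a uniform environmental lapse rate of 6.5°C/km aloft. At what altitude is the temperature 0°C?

Height above start = (25.35 − 0) / 6.5 = 3.9 km
Altitude = 700 m + 3900 m = 4600 m

4600 m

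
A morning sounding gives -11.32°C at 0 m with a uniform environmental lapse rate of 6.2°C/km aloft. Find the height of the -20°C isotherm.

1400 m

Height above start = (-11.32 − (-20)) / 6.2 = 1.4 km
Altitude = 0 m + 1400 m = 1400 m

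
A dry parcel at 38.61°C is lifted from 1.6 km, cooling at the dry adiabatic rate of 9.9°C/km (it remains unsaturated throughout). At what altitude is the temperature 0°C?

Height above start = (38.61 − 0) / 9.9 = 3.9 km
Altitude = 1600 m + 3900 m = 5500 m

5.5 km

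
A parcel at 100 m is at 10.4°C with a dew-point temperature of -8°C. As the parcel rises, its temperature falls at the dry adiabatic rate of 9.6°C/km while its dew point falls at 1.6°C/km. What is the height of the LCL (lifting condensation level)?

2400 m

T and T_d converge at 9.6 − 1.6 = 8°C per km
Height above start = (10.4 − (-8)) / 8 = 2.3 km
LCL altitude = 100 m + 2300 m = 2400 m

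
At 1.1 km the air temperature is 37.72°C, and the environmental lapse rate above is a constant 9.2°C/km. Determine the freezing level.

5.2 km

Height above start = (37.72 − 0) / 9.2 = 4.1 km
Altitude = 1100 m + 4100 m = 5200 m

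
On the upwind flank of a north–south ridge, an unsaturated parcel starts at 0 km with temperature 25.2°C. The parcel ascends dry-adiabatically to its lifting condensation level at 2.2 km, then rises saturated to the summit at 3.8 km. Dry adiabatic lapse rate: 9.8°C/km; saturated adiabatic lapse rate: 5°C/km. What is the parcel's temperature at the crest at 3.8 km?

Dry to 2200 m: -9.8 × 2.2 km = -21.56°C, so T = 3.64°C.
Saturated to 3800 m: -5 × 1.6 km = -8°C, so T = -4.36°C.

-4.36°C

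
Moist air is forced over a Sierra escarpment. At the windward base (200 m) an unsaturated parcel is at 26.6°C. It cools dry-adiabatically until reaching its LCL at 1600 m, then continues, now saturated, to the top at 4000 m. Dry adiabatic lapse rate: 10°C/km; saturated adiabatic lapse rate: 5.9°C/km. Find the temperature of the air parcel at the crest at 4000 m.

-1.56°C

From 200 m to 1600 m (dry): cools by 10 × 1.4 = 14°C, giving 12.6°C.
From 1600 m to 4000 m (saturated): cools by 5.9 × 2.4 = 14.16°C, giving -1.56°C.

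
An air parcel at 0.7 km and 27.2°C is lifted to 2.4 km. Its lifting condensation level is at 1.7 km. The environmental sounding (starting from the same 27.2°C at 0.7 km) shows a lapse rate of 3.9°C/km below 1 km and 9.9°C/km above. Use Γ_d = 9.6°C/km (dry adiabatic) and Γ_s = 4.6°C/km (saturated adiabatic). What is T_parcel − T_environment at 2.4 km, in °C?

+2.21°C (parcel warmer than environment)

Parcel:
  700 → 1700 m (dry, 9.6°C/km): ΔT = -9.6 × 1 = -9.6°C → T = 17.6°C
  1700 → 2400 m (saturated, 4.6°C/km): ΔT = -4.6 × 0.7 = -3.22°C → T = 14.38°C
Environment:
  700 → 1000 m (environment, lower layer, 3.9°C/km): ΔT = -3.9 × 0.3 = -1.17°C → T = 26.03°C
  1000 → 2400 m (environment, upper layer, 9.9°C/km): ΔT = -9.9 × 1.4 = -13.86°C → T = 12.17°C
T_parcel − T_env = 14.38 − 12.17 = +2.21°C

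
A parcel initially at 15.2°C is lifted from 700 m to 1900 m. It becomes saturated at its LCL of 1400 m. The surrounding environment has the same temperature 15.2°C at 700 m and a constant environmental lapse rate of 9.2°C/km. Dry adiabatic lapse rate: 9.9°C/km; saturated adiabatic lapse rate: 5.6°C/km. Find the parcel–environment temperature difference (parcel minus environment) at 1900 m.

+1.31°C (parcel warmer than environment)

Parcel:
  From 700 m to 1400 m (dry): cools by 9.9 × 0.7 = 6.93°C, giving 8.27°C.
  From 1400 m to 1900 m (saturated): cools by 5.6 × 0.5 = 2.8°C, giving 5.47°C.
Environment:
  From 700 m to 1900 m (environment): cools by 9.2 × 1.2 = 11.04°C, giving 4.16°C.
T_parcel − T_env = 5.47 − 4.16 = +1.31°C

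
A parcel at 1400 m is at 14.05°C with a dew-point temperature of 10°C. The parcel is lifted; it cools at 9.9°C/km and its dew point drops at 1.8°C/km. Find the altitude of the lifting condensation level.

1900 m

T and T_d converge at 9.9 − 1.8 = 8.1°C per km
Height above start = (14.05 − 10) / 8.1 = 0.5 km
LCL altitude = 1400 m + 500 m = 1900 m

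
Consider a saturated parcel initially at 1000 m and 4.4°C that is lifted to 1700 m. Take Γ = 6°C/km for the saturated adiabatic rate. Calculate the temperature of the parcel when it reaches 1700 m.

0.2°C

1000 → 1700 m (saturated adiabatic, 6°C/km): ΔT = -6 × 0.7 = -4.2°C → T = 0.2°C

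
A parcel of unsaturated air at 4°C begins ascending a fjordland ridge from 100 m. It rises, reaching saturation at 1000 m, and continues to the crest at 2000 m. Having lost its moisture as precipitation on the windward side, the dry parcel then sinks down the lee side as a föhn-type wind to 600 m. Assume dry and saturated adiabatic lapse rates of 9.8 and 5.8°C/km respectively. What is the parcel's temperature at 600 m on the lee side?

3.1°C

100 → 1000 m (dry, 9.8°C/km): ΔT = -9.8 × 0.9 = -8.82°C → T = -4.82°C
1000 → 2000 m (saturated, 5.8°C/km): ΔT = -5.8 × 1 = -5.8°C → T = -10.62°C
2000 → 600 m (dry descent, 9.8°C/km): ΔT = +9.8 × 1.4 = +13.72°C → T = 3.1°C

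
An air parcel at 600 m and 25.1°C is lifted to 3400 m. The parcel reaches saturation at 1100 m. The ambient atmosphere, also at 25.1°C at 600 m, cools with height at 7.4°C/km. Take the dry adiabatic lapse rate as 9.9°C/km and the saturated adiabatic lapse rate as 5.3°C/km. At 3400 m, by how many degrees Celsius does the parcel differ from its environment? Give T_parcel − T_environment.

+3.58°C (parcel warmer than environment)

Parcel:
  Dry to 1100 m: -9.9 × 0.5 km = -4.95°C, so T = 20.15°C.
  Saturated to 3400 m: -5.3 × 2.3 km = -12.19°C, so T = 7.96°C.
Environment:
  Environment to 3400 m: -7.4 × 2.8 km = -20.72°C, so T = 4.38°C.
T_parcel − T_env = 7.96 − 4.38 = +3.58°C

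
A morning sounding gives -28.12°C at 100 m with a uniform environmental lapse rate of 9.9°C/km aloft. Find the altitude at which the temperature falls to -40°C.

Height above start = (-28.12 − (-40)) / 9.9 = 1.2 km
Altitude = 100 m + 1200 m = 1300 m

1300 m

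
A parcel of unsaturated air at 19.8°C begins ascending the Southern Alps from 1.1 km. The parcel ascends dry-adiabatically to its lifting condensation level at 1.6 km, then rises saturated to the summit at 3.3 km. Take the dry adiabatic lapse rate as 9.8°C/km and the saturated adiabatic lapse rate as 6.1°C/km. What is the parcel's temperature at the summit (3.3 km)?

4.53°C

1100–1600 m, dry: Δz = 0.5 km ⇒ ΔT = -4.9°C; T = 14.9°C
1600–3300 m, saturated: Δz = 1.7 km ⇒ ΔT = -10.37°C; T = 4.53°C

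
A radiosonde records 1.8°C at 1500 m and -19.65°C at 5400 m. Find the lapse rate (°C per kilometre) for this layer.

Γ = −ΔT/Δz = (1.8 − (-19.65)) / (5400 − 1500) m
  = 21.45°C / 3.9 km = 5.5°C/km

5.5°C/km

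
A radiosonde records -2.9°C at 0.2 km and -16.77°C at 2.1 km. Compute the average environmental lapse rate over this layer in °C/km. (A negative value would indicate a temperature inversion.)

Γ = −ΔT/Δz = (-2.9 − (-16.77)) / (2100 − 200) m
  = 13.87°C / 1.9 km = 7.3°C/km

7.3°C/km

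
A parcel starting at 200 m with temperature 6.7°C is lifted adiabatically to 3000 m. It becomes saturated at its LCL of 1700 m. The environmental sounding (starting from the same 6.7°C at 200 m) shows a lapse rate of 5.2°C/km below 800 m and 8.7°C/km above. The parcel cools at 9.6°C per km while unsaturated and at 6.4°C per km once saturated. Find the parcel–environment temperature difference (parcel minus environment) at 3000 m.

Parcel:
  From 200 m to 1700 m (dry): cools by 9.6 × 1.5 = 14.4°C, giving -7.7°C.
  From 1700 m to 3000 m (saturated): cools by 6.4 × 1.3 = 8.32°C, giving -16.02°C.
Environment:
  From 200 m to 800 m (environment, lower layer): cools by 5.2 × 0.6 = 3.12°C, giving 3.58°C.
  From 800 m to 3000 m (environment, upper layer): cools by 8.7 × 2.2 = 19.14°C, giving -15.56°C.
T_parcel − T_env = -16.02 − (-15.56) = -0.46°C

-0.46°C (parcel cooler than environment)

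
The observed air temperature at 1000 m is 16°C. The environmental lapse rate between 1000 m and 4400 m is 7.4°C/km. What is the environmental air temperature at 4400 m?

Environmental to 4400 m: -7.4 × 3.4 km = -25.16°C, so T = -9.16°C.

-9.16°C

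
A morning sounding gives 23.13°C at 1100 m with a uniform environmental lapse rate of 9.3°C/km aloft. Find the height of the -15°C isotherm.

5200 m

Height above start = (23.13 − (-15)) / 9.3 = 4.1 km
Altitude = 1100 m + 4100 m = 5200 m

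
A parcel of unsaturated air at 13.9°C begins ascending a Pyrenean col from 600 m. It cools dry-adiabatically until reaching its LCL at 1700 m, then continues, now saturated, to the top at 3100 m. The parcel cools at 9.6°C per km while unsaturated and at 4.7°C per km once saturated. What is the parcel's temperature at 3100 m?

600 → 1700 m (dry, 9.6°C/km): ΔT = -9.6 × 1.1 = -10.56°C → T = 3.34°C
1700 → 3100 m (saturated, 4.7°C/km): ΔT = -4.7 × 1.4 = -6.58°C → T = -3.24°C

-3.24°C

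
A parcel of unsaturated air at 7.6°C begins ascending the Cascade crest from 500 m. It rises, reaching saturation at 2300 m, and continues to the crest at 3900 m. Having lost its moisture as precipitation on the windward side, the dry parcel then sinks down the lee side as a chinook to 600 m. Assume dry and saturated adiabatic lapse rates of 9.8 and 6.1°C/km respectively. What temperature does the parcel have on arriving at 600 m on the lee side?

500 → 2300 m (dry, 9.8°C/km): ΔT = -9.8 × 1.8 = -17.64°C → T = -10.04°C
2300 → 3900 m (saturated, 6.1°C/km): ΔT = -6.1 × 1.6 = -9.76°C → T = -19.8°C
3900 → 600 m (dry descent, 9.8°C/km): ΔT = +9.8 × 3.3 = +32.34°C → T = 12.54°C

12.54°C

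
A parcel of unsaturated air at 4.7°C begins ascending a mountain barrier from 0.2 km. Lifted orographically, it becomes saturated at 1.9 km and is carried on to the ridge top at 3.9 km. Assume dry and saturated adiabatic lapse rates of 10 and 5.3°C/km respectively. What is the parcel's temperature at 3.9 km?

Dry to 1900 m: -10 × 1.7 km = -17°C, so T = -12.3°C.
Saturated to 3900 m: -5.3 × 2 km = -10.6°C, so T = -22.9°C.

-22.9°C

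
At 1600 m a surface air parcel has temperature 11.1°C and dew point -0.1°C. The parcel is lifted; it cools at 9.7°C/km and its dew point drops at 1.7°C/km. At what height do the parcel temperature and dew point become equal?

3000 m

T and T_d converge at 9.7 − 1.7 = 8°C per km
Height above start = (11.1 − (-0.1)) / 8 = 1.4 km
LCL altitude = 1600 m + 1400 m = 3000 m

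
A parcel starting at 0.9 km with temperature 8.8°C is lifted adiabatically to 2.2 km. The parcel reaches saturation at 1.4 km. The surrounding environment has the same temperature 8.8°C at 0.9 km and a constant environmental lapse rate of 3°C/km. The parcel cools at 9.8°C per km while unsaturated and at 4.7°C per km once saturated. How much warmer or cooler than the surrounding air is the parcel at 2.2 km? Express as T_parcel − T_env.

Parcel:
  From 900 m to 1400 m (dry): cools by 9.8 × 0.5 = 4.9°C, giving 3.9°C.
  From 1400 m to 2200 m (saturated): cools by 4.7 × 0.8 = 3.76°C, giving 0.14°C.
Environment:
  From 900 m to 2200 m (environment): cools by 3 × 1.3 = 3.9°C, giving 4.9°C.
T_parcel − T_env = 0.14 − 4.9 = -4.76°C

-4.76°C (parcel cooler than environment)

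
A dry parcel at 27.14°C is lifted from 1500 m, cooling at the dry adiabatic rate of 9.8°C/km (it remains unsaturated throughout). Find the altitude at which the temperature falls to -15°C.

Height above start = (27.14 − (-15)) / 9.8 = 4.3 km
Altitude = 1500 m + 4300 m = 5800 m

5800 m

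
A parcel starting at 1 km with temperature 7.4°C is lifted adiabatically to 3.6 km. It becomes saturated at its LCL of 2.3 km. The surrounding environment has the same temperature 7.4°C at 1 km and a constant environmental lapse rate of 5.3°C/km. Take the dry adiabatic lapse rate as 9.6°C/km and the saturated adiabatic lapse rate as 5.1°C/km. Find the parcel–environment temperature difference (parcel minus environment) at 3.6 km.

Parcel:
  1000–2300 m, dry: Δz = 1.3 km ⇒ ΔT = -12.48°C; T = -5.08°C
  2300–3600 m, saturated: Δz = 1.3 km ⇒ ΔT = -6.63°C; T = -11.71°C
Environment:
  1000–3600 m, environment: Δz = 2.6 km ⇒ ΔT = -13.78°C; T = -6.38°C
T_parcel − T_env = -11.71 − (-6.38) = -5.33°C

-5.33°C (parcel cooler than environment)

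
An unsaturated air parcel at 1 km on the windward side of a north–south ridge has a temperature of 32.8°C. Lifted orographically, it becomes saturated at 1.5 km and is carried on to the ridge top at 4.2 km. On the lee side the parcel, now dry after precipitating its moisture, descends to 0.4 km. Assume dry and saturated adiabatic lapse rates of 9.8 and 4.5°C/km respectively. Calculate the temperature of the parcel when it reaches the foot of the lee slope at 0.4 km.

Dry to 1500 m: -9.8 × 0.5 km = -4.9°C, so T = 27.9°C.
Saturated to 4200 m: -4.5 × 2.7 km = -12.15°C, so T = 15.75°C.
Dry descent to 400 m: +9.8 × 3.8 km = +37.24°C, so T = 52.99°C.

52.99°C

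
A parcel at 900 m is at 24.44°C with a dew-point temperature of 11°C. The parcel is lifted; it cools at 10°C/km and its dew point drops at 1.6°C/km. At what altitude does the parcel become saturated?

T and T_d converge at 10 − 1.6 = 8.4°C per km
Height above start = (24.44 − 11) / 8.4 = 1.6 km
LCL altitude = 900 m + 1600 m = 2500 m

2500 m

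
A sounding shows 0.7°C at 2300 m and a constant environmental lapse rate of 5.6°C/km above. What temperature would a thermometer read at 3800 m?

-7.7°C

2300–3800 m, environmental: Δz = 1.5 km ⇒ ΔT = -8.4°C; T = -7.7°C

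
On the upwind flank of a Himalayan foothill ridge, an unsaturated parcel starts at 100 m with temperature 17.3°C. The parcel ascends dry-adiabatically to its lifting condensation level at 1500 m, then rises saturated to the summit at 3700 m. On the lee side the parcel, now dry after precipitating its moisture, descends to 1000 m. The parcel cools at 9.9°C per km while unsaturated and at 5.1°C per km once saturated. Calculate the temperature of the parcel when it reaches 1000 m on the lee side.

From 100 m to 1500 m (dry): cools by 9.9 × 1.4 = 13.86°C, giving 3.44°C.
From 1500 m to 3700 m (saturated): cools by 5.1 × 2.2 = 11.22°C, giving -7.78°C.
From 3700 m to 1000 m (dry descent): warms by 9.9 × 2.7 = 26.73°C, giving 18.95°C.

18.95°C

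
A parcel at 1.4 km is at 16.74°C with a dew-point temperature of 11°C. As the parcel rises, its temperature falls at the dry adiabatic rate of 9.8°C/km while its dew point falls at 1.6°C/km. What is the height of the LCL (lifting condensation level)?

2.1 km

T and T_d converge at 9.8 − 1.6 = 8.2°C per km
Height above start = (16.74 − 11) / 8.2 = 0.7 km
LCL altitude = 1400 m + 700 m = 2100 m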